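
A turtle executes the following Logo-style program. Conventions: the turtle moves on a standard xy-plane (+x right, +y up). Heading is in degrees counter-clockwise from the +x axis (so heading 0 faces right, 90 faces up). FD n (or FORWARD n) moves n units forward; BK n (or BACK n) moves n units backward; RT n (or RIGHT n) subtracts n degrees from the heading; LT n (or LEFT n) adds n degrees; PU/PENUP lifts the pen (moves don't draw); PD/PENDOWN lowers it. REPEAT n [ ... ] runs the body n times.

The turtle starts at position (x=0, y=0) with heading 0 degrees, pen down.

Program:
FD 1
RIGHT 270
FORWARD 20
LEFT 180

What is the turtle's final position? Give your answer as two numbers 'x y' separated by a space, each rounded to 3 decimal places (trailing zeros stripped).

Executing turtle program step by step:
Start: pos=(0,0), heading=0, pen down
FD 1: (0,0) -> (1,0) [heading=0, draw]
RT 270: heading 0 -> 90
FD 20: (1,0) -> (1,20) [heading=90, draw]
LT 180: heading 90 -> 270
Final: pos=(1,20), heading=270, 2 segment(s) drawn

Answer: 1 20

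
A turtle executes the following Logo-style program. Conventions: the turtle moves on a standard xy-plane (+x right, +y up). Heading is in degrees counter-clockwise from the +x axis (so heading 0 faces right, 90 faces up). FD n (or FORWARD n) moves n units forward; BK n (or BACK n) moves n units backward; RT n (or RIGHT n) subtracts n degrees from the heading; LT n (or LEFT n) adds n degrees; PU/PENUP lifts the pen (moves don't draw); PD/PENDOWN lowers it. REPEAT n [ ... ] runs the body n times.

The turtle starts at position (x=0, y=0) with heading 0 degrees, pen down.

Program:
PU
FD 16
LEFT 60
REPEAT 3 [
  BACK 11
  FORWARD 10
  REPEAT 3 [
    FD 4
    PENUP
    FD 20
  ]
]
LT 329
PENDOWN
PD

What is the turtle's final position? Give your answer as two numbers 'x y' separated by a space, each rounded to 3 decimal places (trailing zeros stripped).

Executing turtle program step by step:
Start: pos=(0,0), heading=0, pen down
PU: pen up
FD 16: (0,0) -> (16,0) [heading=0, move]
LT 60: heading 0 -> 60
REPEAT 3 [
  -- iteration 1/3 --
  BK 11: (16,0) -> (10.5,-9.526) [heading=60, move]
  FD 10: (10.5,-9.526) -> (15.5,-0.866) [heading=60, move]
  REPEAT 3 [
    -- iteration 1/3 --
    FD 4: (15.5,-0.866) -> (17.5,2.598) [heading=60, move]
    PU: pen up
    FD 20: (17.5,2.598) -> (27.5,19.919) [heading=60, move]
    -- iteration 2/3 --
    FD 4: (27.5,19.919) -> (29.5,23.383) [heading=60, move]
    PU: pen up
    FD 20: (29.5,23.383) -> (39.5,40.703) [heading=60, move]
    -- iteration 3/3 --
    FD 4: (39.5,40.703) -> (41.5,44.167) [heading=60, move]
    PU: pen up
    FD 20: (41.5,44.167) -> (51.5,61.488) [heading=60, move]
  ]
  -- iteration 2/3 --
  BK 11: (51.5,61.488) -> (46,51.962) [heading=60, move]
  FD 10: (46,51.962) -> (51,60.622) [heading=60, move]
  REPEAT 3 [
    -- iteration 1/3 --
    FD 4: (51,60.622) -> (53,64.086) [heading=60, move]
    PU: pen up
    FD 20: (53,64.086) -> (63,81.406) [heading=60, move]
    -- iteration 2/3 --
    FD 4: (63,81.406) -> (65,84.87) [heading=60, move]
    PU: pen up
    FD 20: (65,84.87) -> (75,102.191) [heading=60, move]
    -- iteration 3/3 --
    FD 4: (75,102.191) -> (77,105.655) [heading=60, move]
    PU: pen up
    FD 20: (77,105.655) -> (87,122.976) [heading=60, move]
  ]
  -- iteration 3/3 --
  BK 11: (87,122.976) -> (81.5,113.449) [heading=60, move]
  FD 10: (81.5,113.449) -> (86.5,122.11) [heading=60, move]
  REPEAT 3 [
    -- iteration 1/3 --
    FD 4: (86.5,122.11) -> (88.5,125.574) [heading=60, move]
    PU: pen up
    FD 20: (88.5,125.574) -> (98.5,142.894) [heading=60, move]
    -- iteration 2/3 --
    FD 4: (98.5,142.894) -> (100.5,146.358) [heading=60, move]
    PU: pen up
    FD 20: (100.5,146.358) -> (110.5,163.679) [heading=60, move]
    -- iteration 3/3 --
    FD 4: (110.5,163.679) -> (112.5,167.143) [heading=60, move]
    PU: pen up
    FD 20: (112.5,167.143) -> (122.5,184.463) [heading=60, move]
  ]
]
LT 329: heading 60 -> 29
PD: pen down
PD: pen down
Final: pos=(122.5,184.463), heading=29, 0 segment(s) drawn

Answer: 122.5 184.463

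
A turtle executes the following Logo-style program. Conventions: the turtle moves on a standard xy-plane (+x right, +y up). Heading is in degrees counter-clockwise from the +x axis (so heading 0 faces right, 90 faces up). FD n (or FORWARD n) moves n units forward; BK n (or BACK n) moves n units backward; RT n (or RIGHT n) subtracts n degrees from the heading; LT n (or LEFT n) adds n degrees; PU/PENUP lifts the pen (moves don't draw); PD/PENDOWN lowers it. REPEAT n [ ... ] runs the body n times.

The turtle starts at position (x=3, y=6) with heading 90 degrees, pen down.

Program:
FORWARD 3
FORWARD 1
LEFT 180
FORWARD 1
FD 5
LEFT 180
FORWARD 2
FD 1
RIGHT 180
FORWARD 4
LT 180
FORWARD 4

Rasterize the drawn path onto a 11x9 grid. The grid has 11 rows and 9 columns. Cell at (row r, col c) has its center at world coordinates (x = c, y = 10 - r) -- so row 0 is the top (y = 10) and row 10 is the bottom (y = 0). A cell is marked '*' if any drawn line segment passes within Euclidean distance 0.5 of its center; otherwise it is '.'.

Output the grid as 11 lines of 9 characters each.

Answer: ...*.....
...*.....
...*.....
...*.....
...*.....
...*.....
...*.....
...*.....
.........
.........
.........

Derivation:
Segment 0: (3,6) -> (3,9)
Segment 1: (3,9) -> (3,10)
Segment 2: (3,10) -> (3,9)
Segment 3: (3,9) -> (3,4)
Segment 4: (3,4) -> (3,6)
Segment 5: (3,6) -> (3,7)
Segment 6: (3,7) -> (3,3)
Segment 7: (3,3) -> (3,7)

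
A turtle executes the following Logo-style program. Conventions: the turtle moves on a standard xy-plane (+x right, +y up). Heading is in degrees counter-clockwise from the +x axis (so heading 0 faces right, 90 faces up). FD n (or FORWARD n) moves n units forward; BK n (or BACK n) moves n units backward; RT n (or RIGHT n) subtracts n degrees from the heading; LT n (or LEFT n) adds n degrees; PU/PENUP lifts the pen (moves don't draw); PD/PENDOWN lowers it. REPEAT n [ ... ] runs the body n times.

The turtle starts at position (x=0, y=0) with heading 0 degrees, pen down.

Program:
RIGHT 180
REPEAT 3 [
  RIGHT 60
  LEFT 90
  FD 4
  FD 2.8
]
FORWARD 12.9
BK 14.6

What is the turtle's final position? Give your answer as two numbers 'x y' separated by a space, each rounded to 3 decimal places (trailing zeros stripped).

Answer: -9.289 -14.389

Derivation:
Executing turtle program step by step:
Start: pos=(0,0), heading=0, pen down
RT 180: heading 0 -> 180
REPEAT 3 [
  -- iteration 1/3 --
  RT 60: heading 180 -> 120
  LT 90: heading 120 -> 210
  FD 4: (0,0) -> (-3.464,-2) [heading=210, draw]
  FD 2.8: (-3.464,-2) -> (-5.889,-3.4) [heading=210, draw]
  -- iteration 2/3 --
  RT 60: heading 210 -> 150
  LT 90: heading 150 -> 240
  FD 4: (-5.889,-3.4) -> (-7.889,-6.864) [heading=240, draw]
  FD 2.8: (-7.889,-6.864) -> (-9.289,-9.289) [heading=240, draw]
  -- iteration 3/3 --
  RT 60: heading 240 -> 180
  LT 90: heading 180 -> 270
  FD 4: (-9.289,-9.289) -> (-9.289,-13.289) [heading=270, draw]
  FD 2.8: (-9.289,-13.289) -> (-9.289,-16.089) [heading=270, draw]
]
FD 12.9: (-9.289,-16.089) -> (-9.289,-28.989) [heading=270, draw]
BK 14.6: (-9.289,-28.989) -> (-9.289,-14.389) [heading=270, draw]
Final: pos=(-9.289,-14.389), heading=270, 8 segment(s) drawn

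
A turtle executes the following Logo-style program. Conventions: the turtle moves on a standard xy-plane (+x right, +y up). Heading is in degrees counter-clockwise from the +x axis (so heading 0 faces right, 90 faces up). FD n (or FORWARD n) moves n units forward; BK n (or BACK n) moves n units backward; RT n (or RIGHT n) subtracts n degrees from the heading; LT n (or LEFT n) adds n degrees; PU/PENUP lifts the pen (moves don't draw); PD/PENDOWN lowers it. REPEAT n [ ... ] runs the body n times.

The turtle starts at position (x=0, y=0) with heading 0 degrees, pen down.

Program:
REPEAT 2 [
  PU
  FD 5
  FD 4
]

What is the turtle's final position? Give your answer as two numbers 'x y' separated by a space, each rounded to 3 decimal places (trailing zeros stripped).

Executing turtle program step by step:
Start: pos=(0,0), heading=0, pen down
REPEAT 2 [
  -- iteration 1/2 --
  PU: pen up
  FD 5: (0,0) -> (5,0) [heading=0, move]
  FD 4: (5,0) -> (9,0) [heading=0, move]
  -- iteration 2/2 --
  PU: pen up
  FD 5: (9,0) -> (14,0) [heading=0, move]
  FD 4: (14,0) -> (18,0) [heading=0, move]
]
Final: pos=(18,0), heading=0, 0 segment(s) drawn

Answer: 18 0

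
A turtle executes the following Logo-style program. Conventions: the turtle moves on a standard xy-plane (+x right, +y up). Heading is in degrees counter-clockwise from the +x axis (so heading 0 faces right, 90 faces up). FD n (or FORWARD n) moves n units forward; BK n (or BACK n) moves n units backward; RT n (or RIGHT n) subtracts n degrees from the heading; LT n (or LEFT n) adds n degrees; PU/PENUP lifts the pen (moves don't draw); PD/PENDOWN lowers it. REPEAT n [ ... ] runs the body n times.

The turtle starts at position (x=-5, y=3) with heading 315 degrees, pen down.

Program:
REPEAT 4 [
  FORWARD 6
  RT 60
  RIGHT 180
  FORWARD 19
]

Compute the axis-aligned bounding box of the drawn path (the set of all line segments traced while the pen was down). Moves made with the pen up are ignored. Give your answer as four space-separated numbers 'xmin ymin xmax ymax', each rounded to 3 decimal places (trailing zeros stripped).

Executing turtle program step by step:
Start: pos=(-5,3), heading=315, pen down
REPEAT 4 [
  -- iteration 1/4 --
  FD 6: (-5,3) -> (-0.757,-1.243) [heading=315, draw]
  RT 60: heading 315 -> 255
  RT 180: heading 255 -> 75
  FD 19: (-0.757,-1.243) -> (4.16,17.11) [heading=75, draw]
  -- iteration 2/4 --
  FD 6: (4.16,17.11) -> (5.713,22.906) [heading=75, draw]
  RT 60: heading 75 -> 15
  RT 180: heading 15 -> 195
  FD 19: (5.713,22.906) -> (-12.639,17.988) [heading=195, draw]
  -- iteration 3/4 --
  FD 6: (-12.639,17.988) -> (-18.435,16.435) [heading=195, draw]
  RT 60: heading 195 -> 135
  RT 180: heading 135 -> 315
  FD 19: (-18.435,16.435) -> (-5,3) [heading=315, draw]
  -- iteration 4/4 --
  FD 6: (-5,3) -> (-0.757,-1.243) [heading=315, draw]
  RT 60: heading 315 -> 255
  RT 180: heading 255 -> 75
  FD 19: (-0.757,-1.243) -> (4.16,17.11) [heading=75, draw]
]
Final: pos=(4.16,17.11), heading=75, 8 segment(s) drawn

Segment endpoints: x in {-18.435, -12.639, -5, -5, -0.757, -0.757, 4.16, 4.16, 5.713}, y in {-1.243, 3, 3, 16.435, 17.11, 17.988, 22.906}
xmin=-18.435, ymin=-1.243, xmax=5.713, ymax=22.906

Answer: -18.435 -1.243 5.713 22.906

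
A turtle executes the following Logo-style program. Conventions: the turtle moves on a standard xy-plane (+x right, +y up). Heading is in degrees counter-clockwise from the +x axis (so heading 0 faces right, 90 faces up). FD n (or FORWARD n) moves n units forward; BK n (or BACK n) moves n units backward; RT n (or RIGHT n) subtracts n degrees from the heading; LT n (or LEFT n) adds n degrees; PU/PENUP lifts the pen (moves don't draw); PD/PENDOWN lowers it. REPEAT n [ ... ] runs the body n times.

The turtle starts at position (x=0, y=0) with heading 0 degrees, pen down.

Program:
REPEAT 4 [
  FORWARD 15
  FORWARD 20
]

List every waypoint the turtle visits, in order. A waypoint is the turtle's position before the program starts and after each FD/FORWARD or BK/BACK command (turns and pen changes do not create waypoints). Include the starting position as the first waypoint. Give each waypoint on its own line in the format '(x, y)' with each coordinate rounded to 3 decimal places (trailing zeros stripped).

Executing turtle program step by step:
Start: pos=(0,0), heading=0, pen down
REPEAT 4 [
  -- iteration 1/4 --
  FD 15: (0,0) -> (15,0) [heading=0, draw]
  FD 20: (15,0) -> (35,0) [heading=0, draw]
  -- iteration 2/4 --
  FD 15: (35,0) -> (50,0) [heading=0, draw]
  FD 20: (50,0) -> (70,0) [heading=0, draw]
  -- iteration 3/4 --
  FD 15: (70,0) -> (85,0) [heading=0, draw]
  FD 20: (85,0) -> (105,0) [heading=0, draw]
  -- iteration 4/4 --
  FD 15: (105,0) -> (120,0) [heading=0, draw]
  FD 20: (120,0) -> (140,0) [heading=0, draw]
]
Final: pos=(140,0), heading=0, 8 segment(s) drawn
Waypoints (9 total):
(0, 0)
(15, 0)
(35, 0)
(50, 0)
(70, 0)
(85, 0)
(105, 0)
(120, 0)
(140, 0)

Answer: (0, 0)
(15, 0)
(35, 0)
(50, 0)
(70, 0)
(85, 0)
(105, 0)
(120, 0)
(140, 0)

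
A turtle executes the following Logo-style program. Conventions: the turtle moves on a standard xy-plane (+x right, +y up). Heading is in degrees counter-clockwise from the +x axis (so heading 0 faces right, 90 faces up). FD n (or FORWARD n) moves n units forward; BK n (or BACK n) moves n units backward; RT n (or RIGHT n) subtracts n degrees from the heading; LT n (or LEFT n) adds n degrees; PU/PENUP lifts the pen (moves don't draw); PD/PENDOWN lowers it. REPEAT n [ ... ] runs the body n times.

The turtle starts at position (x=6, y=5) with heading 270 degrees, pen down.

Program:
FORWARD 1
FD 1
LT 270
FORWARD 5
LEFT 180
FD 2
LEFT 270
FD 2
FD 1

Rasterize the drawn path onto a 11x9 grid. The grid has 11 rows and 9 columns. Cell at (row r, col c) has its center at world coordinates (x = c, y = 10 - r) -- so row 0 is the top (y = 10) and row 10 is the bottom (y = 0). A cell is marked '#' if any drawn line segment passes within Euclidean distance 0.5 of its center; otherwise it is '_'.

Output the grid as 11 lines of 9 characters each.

Segment 0: (6,5) -> (6,4)
Segment 1: (6,4) -> (6,3)
Segment 2: (6,3) -> (1,3)
Segment 3: (1,3) -> (3,3)
Segment 4: (3,3) -> (3,1)
Segment 5: (3,1) -> (3,0)

Answer: _________
_________
_________
_________
_________
______#__
______#__
_######__
___#_____
___#_____
___#_____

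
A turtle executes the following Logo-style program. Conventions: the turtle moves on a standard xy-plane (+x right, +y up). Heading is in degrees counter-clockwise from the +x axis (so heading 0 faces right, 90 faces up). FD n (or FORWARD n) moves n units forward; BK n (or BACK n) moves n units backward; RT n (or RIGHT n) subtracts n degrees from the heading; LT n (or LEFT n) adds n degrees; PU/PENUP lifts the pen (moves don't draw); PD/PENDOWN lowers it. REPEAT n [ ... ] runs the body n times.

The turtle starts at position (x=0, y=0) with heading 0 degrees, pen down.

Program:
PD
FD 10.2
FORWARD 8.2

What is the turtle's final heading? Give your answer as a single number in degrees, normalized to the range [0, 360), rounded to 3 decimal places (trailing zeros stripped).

Executing turtle program step by step:
Start: pos=(0,0), heading=0, pen down
PD: pen down
FD 10.2: (0,0) -> (10.2,0) [heading=0, draw]
FD 8.2: (10.2,0) -> (18.4,0) [heading=0, draw]
Final: pos=(18.4,0), heading=0, 2 segment(s) drawn

Answer: 0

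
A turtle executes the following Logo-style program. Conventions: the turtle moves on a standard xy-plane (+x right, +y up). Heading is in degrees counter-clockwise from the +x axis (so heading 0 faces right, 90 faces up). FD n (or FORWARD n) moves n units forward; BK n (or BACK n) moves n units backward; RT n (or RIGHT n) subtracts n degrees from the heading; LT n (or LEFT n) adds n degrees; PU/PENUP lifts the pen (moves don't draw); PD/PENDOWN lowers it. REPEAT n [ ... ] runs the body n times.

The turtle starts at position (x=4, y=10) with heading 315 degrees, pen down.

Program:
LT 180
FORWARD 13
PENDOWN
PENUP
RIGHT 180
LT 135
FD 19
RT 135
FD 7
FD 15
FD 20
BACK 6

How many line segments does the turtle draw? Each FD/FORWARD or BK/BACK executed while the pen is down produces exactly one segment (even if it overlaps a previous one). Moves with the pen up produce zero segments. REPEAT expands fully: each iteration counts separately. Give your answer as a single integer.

Answer: 1

Derivation:
Executing turtle program step by step:
Start: pos=(4,10), heading=315, pen down
LT 180: heading 315 -> 135
FD 13: (4,10) -> (-5.192,19.192) [heading=135, draw]
PD: pen down
PU: pen up
RT 180: heading 135 -> 315
LT 135: heading 315 -> 90
FD 19: (-5.192,19.192) -> (-5.192,38.192) [heading=90, move]
RT 135: heading 90 -> 315
FD 7: (-5.192,38.192) -> (-0.243,33.243) [heading=315, move]
FD 15: (-0.243,33.243) -> (10.364,22.636) [heading=315, move]
FD 20: (10.364,22.636) -> (24.506,8.494) [heading=315, move]
BK 6: (24.506,8.494) -> (20.263,12.737) [heading=315, move]
Final: pos=(20.263,12.737), heading=315, 1 segment(s) drawn
Segments drawn: 1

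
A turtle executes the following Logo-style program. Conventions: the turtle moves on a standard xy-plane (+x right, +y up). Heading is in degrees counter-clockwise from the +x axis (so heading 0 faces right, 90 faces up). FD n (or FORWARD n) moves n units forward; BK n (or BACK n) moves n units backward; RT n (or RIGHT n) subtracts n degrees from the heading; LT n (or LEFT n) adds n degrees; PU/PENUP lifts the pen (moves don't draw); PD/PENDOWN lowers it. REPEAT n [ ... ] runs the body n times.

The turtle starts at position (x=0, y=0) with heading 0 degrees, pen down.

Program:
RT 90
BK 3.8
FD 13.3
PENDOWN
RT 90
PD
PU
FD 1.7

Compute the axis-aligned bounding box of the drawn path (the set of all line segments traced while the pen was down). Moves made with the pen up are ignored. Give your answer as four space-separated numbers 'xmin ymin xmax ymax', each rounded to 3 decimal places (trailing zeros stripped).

Answer: 0 -9.5 0 3.8

Derivation:
Executing turtle program step by step:
Start: pos=(0,0), heading=0, pen down
RT 90: heading 0 -> 270
BK 3.8: (0,0) -> (0,3.8) [heading=270, draw]
FD 13.3: (0,3.8) -> (0,-9.5) [heading=270, draw]
PD: pen down
RT 90: heading 270 -> 180
PD: pen down
PU: pen up
FD 1.7: (0,-9.5) -> (-1.7,-9.5) [heading=180, move]
Final: pos=(-1.7,-9.5), heading=180, 2 segment(s) drawn

Segment endpoints: x in {0, 0, 0}, y in {-9.5, 0, 3.8}
xmin=0, ymin=-9.5, xmax=0, ymax=3.8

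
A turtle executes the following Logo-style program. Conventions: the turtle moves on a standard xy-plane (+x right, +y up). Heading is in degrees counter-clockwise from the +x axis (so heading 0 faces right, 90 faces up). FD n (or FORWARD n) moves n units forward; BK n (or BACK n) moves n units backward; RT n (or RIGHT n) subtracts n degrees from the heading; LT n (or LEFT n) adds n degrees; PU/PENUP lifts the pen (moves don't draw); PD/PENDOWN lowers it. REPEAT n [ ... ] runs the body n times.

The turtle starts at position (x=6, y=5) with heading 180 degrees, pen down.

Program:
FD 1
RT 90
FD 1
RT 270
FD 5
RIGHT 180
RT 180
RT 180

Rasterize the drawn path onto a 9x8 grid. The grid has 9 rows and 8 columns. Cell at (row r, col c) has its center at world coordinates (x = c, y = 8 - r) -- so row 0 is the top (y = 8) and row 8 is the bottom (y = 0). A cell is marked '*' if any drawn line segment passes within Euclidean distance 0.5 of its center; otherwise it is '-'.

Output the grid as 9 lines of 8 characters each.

Segment 0: (6,5) -> (5,5)
Segment 1: (5,5) -> (5,6)
Segment 2: (5,6) -> (0,6)

Answer: --------
--------
******--
-----**-
--------
--------
--------
--------
--------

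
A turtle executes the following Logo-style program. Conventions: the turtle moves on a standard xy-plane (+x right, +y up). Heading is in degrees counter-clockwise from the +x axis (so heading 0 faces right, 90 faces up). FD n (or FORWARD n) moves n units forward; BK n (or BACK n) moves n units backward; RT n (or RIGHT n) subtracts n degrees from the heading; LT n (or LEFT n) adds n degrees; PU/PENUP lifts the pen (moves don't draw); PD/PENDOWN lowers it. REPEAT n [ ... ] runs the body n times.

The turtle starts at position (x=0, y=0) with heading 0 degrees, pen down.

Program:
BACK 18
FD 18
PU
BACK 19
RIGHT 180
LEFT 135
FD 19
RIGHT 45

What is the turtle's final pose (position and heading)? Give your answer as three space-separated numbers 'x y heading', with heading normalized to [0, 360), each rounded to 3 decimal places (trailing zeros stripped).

Answer: -5.565 -13.435 270

Derivation:
Executing turtle program step by step:
Start: pos=(0,0), heading=0, pen down
BK 18: (0,0) -> (-18,0) [heading=0, draw]
FD 18: (-18,0) -> (0,0) [heading=0, draw]
PU: pen up
BK 19: (0,0) -> (-19,0) [heading=0, move]
RT 180: heading 0 -> 180
LT 135: heading 180 -> 315
FD 19: (-19,0) -> (-5.565,-13.435) [heading=315, move]
RT 45: heading 315 -> 270
Final: pos=(-5.565,-13.435), heading=270, 2 segment(s) drawn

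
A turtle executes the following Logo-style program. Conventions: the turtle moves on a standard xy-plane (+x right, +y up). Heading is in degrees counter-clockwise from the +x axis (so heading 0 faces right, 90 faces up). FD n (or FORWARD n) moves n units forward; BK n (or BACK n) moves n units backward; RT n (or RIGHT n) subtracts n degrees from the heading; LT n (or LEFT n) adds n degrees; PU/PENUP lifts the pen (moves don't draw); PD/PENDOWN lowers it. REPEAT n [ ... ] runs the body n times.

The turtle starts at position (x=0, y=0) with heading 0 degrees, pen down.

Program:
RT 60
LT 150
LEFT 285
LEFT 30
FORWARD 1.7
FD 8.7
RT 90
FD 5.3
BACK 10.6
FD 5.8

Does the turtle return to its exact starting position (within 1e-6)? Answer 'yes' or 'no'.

Executing turtle program step by step:
Start: pos=(0,0), heading=0, pen down
RT 60: heading 0 -> 300
LT 150: heading 300 -> 90
LT 285: heading 90 -> 15
LT 30: heading 15 -> 45
FD 1.7: (0,0) -> (1.202,1.202) [heading=45, draw]
FD 8.7: (1.202,1.202) -> (7.354,7.354) [heading=45, draw]
RT 90: heading 45 -> 315
FD 5.3: (7.354,7.354) -> (11.102,3.606) [heading=315, draw]
BK 10.6: (11.102,3.606) -> (3.606,11.102) [heading=315, draw]
FD 5.8: (3.606,11.102) -> (7.707,7) [heading=315, draw]
Final: pos=(7.707,7), heading=315, 5 segment(s) drawn

Start position: (0, 0)
Final position: (7.707, 7)
Distance = 10.412; >= 1e-6 -> NOT closed

Answer: no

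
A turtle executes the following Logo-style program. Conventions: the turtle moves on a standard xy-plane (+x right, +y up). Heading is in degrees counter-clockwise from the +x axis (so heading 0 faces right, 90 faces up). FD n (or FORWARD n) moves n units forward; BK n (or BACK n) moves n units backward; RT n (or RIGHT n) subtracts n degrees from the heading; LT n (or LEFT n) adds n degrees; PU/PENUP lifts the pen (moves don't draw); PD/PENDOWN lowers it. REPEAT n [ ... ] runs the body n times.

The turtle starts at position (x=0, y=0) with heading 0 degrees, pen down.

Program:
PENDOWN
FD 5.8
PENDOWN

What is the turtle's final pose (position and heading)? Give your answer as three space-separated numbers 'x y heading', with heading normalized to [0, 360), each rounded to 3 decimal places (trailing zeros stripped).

Answer: 5.8 0 0

Derivation:
Executing turtle program step by step:
Start: pos=(0,0), heading=0, pen down
PD: pen down
FD 5.8: (0,0) -> (5.8,0) [heading=0, draw]
PD: pen down
Final: pos=(5.8,0), heading=0, 1 segment(s) drawn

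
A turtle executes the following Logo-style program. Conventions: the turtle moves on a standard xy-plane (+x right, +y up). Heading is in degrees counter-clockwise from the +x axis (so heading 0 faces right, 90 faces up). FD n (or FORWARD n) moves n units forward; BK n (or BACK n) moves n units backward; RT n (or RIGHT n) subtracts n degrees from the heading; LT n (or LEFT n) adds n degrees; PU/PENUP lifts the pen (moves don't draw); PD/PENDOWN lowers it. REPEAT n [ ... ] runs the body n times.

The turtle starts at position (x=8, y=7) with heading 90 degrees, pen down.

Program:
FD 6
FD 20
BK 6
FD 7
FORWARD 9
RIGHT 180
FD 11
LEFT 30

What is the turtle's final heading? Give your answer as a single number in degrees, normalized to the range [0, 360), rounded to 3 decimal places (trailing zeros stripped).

Answer: 300

Derivation:
Executing turtle program step by step:
Start: pos=(8,7), heading=90, pen down
FD 6: (8,7) -> (8,13) [heading=90, draw]
FD 20: (8,13) -> (8,33) [heading=90, draw]
BK 6: (8,33) -> (8,27) [heading=90, draw]
FD 7: (8,27) -> (8,34) [heading=90, draw]
FD 9: (8,34) -> (8,43) [heading=90, draw]
RT 180: heading 90 -> 270
FD 11: (8,43) -> (8,32) [heading=270, draw]
LT 30: heading 270 -> 300
Final: pos=(8,32), heading=300, 6 segment(s) drawn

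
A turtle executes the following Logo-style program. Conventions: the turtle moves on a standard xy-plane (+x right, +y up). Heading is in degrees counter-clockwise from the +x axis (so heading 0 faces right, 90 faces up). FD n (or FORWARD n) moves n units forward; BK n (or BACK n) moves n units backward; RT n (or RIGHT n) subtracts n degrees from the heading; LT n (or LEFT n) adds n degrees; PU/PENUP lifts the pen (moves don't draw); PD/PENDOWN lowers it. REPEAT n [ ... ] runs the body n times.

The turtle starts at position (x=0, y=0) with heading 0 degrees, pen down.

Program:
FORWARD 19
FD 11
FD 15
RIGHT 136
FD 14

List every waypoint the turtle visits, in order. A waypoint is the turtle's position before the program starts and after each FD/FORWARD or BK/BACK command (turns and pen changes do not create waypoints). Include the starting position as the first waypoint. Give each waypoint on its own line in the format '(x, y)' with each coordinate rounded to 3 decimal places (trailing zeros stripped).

Answer: (0, 0)
(19, 0)
(30, 0)
(45, 0)
(34.929, -9.725)

Derivation:
Executing turtle program step by step:
Start: pos=(0,0), heading=0, pen down
FD 19: (0,0) -> (19,0) [heading=0, draw]
FD 11: (19,0) -> (30,0) [heading=0, draw]
FD 15: (30,0) -> (45,0) [heading=0, draw]
RT 136: heading 0 -> 224
FD 14: (45,0) -> (34.929,-9.725) [heading=224, draw]
Final: pos=(34.929,-9.725), heading=224, 4 segment(s) drawn
Waypoints (5 total):
(0, 0)
(19, 0)
(30, 0)
(45, 0)
(34.929, -9.725)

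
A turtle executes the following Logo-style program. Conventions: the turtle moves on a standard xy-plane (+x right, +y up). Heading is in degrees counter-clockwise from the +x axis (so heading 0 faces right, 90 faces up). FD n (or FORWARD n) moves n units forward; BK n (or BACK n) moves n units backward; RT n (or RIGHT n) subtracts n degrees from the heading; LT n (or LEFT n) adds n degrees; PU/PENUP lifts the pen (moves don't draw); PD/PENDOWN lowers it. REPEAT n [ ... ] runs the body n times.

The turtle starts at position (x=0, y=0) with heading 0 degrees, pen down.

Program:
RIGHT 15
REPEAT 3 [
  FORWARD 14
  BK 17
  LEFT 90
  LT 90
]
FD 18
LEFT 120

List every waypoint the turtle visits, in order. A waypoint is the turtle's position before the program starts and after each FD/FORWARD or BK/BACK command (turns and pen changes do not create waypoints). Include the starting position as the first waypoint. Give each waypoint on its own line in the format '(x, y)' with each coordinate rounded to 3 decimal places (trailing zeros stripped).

Answer: (0, 0)
(13.523, -3.623)
(-2.898, 0.776)
(-16.421, 4.4)
(0, 0)
(13.523, -3.623)
(-2.898, 0.776)
(-20.284, 5.435)

Derivation:
Executing turtle program step by step:
Start: pos=(0,0), heading=0, pen down
RT 15: heading 0 -> 345
REPEAT 3 [
  -- iteration 1/3 --
  FD 14: (0,0) -> (13.523,-3.623) [heading=345, draw]
  BK 17: (13.523,-3.623) -> (-2.898,0.776) [heading=345, draw]
  LT 90: heading 345 -> 75
  LT 90: heading 75 -> 165
  -- iteration 2/3 --
  FD 14: (-2.898,0.776) -> (-16.421,4.4) [heading=165, draw]
  BK 17: (-16.421,4.4) -> (0,0) [heading=165, draw]
  LT 90: heading 165 -> 255
  LT 90: heading 255 -> 345
  -- iteration 3/3 --
  FD 14: (0,0) -> (13.523,-3.623) [heading=345, draw]
  BK 17: (13.523,-3.623) -> (-2.898,0.776) [heading=345, draw]
  LT 90: heading 345 -> 75
  LT 90: heading 75 -> 165
]
FD 18: (-2.898,0.776) -> (-20.284,5.435) [heading=165, draw]
LT 120: heading 165 -> 285
Final: pos=(-20.284,5.435), heading=285, 7 segment(s) drawn
Waypoints (8 total):
(0, 0)
(13.523, -3.623)
(-2.898, 0.776)
(-16.421, 4.4)
(0, 0)
(13.523, -3.623)
(-2.898, 0.776)
(-20.284, 5.435)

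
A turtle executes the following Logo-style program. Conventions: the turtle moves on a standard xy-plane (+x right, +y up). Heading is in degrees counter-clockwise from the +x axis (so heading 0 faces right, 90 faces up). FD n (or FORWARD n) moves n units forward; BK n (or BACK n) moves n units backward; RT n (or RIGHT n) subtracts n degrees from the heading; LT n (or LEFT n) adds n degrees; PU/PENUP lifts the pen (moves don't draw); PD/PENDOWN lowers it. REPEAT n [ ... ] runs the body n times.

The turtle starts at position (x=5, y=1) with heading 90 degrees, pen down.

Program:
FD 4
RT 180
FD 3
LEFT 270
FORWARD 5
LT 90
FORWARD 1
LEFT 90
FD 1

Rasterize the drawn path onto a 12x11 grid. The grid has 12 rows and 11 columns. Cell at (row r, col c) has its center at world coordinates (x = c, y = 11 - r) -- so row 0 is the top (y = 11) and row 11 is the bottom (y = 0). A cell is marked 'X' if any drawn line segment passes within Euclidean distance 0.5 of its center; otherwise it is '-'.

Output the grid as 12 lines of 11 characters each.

Segment 0: (5,1) -> (5,5)
Segment 1: (5,5) -> (5,2)
Segment 2: (5,2) -> (0,2)
Segment 3: (0,2) -> (-0,1)
Segment 4: (-0,1) -> (1,1)

Answer: -----------
-----------
-----------
-----------
-----------
-----------
-----X-----
-----X-----
-----X-----
XXXXXX-----
XX---X-----
-----------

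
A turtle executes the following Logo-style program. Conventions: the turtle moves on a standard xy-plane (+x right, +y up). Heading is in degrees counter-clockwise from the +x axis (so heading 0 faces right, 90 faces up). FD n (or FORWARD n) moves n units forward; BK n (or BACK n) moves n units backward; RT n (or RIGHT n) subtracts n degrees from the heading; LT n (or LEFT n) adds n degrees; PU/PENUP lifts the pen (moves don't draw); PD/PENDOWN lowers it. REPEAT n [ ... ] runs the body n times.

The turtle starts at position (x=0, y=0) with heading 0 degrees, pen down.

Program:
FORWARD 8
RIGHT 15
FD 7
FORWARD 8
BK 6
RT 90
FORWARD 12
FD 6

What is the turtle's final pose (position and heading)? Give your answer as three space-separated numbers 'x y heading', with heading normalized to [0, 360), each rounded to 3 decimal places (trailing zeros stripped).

Executing turtle program step by step:
Start: pos=(0,0), heading=0, pen down
FD 8: (0,0) -> (8,0) [heading=0, draw]
RT 15: heading 0 -> 345
FD 7: (8,0) -> (14.761,-1.812) [heading=345, draw]
FD 8: (14.761,-1.812) -> (22.489,-3.882) [heading=345, draw]
BK 6: (22.489,-3.882) -> (16.693,-2.329) [heading=345, draw]
RT 90: heading 345 -> 255
FD 12: (16.693,-2.329) -> (13.588,-13.92) [heading=255, draw]
FD 6: (13.588,-13.92) -> (12.035,-19.716) [heading=255, draw]
Final: pos=(12.035,-19.716), heading=255, 6 segment(s) drawn

Answer: 12.035 -19.716 255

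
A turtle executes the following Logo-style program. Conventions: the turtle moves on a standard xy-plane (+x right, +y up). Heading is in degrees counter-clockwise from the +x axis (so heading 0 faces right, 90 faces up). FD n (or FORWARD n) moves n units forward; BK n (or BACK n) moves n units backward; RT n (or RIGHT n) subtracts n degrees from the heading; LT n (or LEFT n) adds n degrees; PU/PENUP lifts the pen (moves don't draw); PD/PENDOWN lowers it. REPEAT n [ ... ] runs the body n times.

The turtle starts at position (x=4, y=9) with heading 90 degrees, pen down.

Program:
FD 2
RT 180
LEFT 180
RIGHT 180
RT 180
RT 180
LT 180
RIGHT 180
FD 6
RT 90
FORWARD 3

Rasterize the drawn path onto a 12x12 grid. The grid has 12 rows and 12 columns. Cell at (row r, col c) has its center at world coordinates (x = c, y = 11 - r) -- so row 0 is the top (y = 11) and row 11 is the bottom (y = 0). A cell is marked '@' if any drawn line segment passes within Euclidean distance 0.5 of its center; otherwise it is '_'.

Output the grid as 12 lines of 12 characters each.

Segment 0: (4,9) -> (4,11)
Segment 1: (4,11) -> (4,5)
Segment 2: (4,5) -> (1,5)

Answer: ____@_______
____@_______
____@_______
____@_______
____@_______
____@_______
_@@@@_______
____________
____________
____________
____________
____________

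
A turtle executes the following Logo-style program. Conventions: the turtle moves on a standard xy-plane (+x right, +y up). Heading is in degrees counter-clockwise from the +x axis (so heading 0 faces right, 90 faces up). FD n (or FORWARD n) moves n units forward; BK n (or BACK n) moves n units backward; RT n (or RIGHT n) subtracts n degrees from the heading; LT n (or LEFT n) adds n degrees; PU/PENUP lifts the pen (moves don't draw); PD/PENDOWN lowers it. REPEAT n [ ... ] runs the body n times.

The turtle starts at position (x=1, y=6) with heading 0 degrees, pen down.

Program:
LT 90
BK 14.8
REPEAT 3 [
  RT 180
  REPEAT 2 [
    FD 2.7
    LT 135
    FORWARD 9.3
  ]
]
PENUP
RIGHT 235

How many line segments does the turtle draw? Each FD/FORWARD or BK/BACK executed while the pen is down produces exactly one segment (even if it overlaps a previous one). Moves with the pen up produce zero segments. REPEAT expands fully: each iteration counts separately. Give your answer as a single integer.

Answer: 13

Derivation:
Executing turtle program step by step:
Start: pos=(1,6), heading=0, pen down
LT 90: heading 0 -> 90
BK 14.8: (1,6) -> (1,-8.8) [heading=90, draw]
REPEAT 3 [
  -- iteration 1/3 --
  RT 180: heading 90 -> 270
  REPEAT 2 [
    -- iteration 1/2 --
    FD 2.7: (1,-8.8) -> (1,-11.5) [heading=270, draw]
    LT 135: heading 270 -> 45
    FD 9.3: (1,-11.5) -> (7.576,-4.924) [heading=45, draw]
    -- iteration 2/2 --
    FD 2.7: (7.576,-4.924) -> (9.485,-3.015) [heading=45, draw]
    LT 135: heading 45 -> 180
    FD 9.3: (9.485,-3.015) -> (0.185,-3.015) [heading=180, draw]
  ]
  -- iteration 2/3 --
  RT 180: heading 180 -> 0
  REPEAT 2 [
    -- iteration 1/2 --
    FD 2.7: (0.185,-3.015) -> (2.885,-3.015) [heading=0, draw]
    LT 135: heading 0 -> 135
    FD 9.3: (2.885,-3.015) -> (-3.691,3.561) [heading=135, draw]
    -- iteration 2/2 --
    FD 2.7: (-3.691,3.561) -> (-5.6,5.471) [heading=135, draw]
    LT 135: heading 135 -> 270
    FD 9.3: (-5.6,5.471) -> (-5.6,-3.829) [heading=270, draw]
  ]
  -- iteration 3/3 --
  RT 180: heading 270 -> 90
  REPEAT 2 [
    -- iteration 1/2 --
    FD 2.7: (-5.6,-3.829) -> (-5.6,-1.129) [heading=90, draw]
    LT 135: heading 90 -> 225
    FD 9.3: (-5.6,-1.129) -> (-12.176,-7.706) [heading=225, draw]
    -- iteration 2/2 --
    FD 2.7: (-12.176,-7.706) -> (-14.085,-9.615) [heading=225, draw]
    LT 135: heading 225 -> 0
    FD 9.3: (-14.085,-9.615) -> (-4.785,-9.615) [heading=0, draw]
  ]
]
PU: pen up
RT 235: heading 0 -> 125
Final: pos=(-4.785,-9.615), heading=125, 13 segment(s) drawn
Segments drawn: 13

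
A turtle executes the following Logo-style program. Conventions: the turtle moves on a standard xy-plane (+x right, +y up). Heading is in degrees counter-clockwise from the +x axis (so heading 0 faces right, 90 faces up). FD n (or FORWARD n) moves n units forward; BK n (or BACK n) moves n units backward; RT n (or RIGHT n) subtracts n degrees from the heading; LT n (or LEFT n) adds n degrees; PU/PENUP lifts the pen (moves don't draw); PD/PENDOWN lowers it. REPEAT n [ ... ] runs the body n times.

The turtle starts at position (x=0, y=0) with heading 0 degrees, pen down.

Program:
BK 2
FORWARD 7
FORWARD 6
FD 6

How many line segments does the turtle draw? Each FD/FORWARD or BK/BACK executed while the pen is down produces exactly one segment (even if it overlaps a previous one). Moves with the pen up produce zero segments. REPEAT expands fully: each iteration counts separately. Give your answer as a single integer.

Answer: 4

Derivation:
Executing turtle program step by step:
Start: pos=(0,0), heading=0, pen down
BK 2: (0,0) -> (-2,0) [heading=0, draw]
FD 7: (-2,0) -> (5,0) [heading=0, draw]
FD 6: (5,0) -> (11,0) [heading=0, draw]
FD 6: (11,0) -> (17,0) [heading=0, draw]
Final: pos=(17,0), heading=0, 4 segment(s) drawn
Segments drawn: 4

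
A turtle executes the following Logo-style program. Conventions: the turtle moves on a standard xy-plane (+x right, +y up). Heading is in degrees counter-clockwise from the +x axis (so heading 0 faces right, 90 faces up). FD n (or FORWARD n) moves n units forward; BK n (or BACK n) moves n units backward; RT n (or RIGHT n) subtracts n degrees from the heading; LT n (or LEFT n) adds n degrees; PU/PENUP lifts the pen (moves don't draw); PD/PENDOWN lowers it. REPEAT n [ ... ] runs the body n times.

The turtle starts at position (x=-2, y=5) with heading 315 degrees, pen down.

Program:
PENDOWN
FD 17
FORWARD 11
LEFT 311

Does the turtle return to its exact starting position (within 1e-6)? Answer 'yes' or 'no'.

Executing turtle program step by step:
Start: pos=(-2,5), heading=315, pen down
PD: pen down
FD 17: (-2,5) -> (10.021,-7.021) [heading=315, draw]
FD 11: (10.021,-7.021) -> (17.799,-14.799) [heading=315, draw]
LT 311: heading 315 -> 266
Final: pos=(17.799,-14.799), heading=266, 2 segment(s) drawn

Start position: (-2, 5)
Final position: (17.799, -14.799)
Distance = 28; >= 1e-6 -> NOT closed

Answer: no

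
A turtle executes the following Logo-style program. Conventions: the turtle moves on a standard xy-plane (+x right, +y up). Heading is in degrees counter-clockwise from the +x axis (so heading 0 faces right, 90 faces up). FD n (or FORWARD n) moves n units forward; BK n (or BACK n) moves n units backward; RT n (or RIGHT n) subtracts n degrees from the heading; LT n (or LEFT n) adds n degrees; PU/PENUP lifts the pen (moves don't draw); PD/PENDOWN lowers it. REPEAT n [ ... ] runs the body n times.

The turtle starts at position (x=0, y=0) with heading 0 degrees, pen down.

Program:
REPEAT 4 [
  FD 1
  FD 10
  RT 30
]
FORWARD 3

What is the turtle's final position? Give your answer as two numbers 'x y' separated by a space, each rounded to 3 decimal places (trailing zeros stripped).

Answer: 24.526 -28.624

Derivation:
Executing turtle program step by step:
Start: pos=(0,0), heading=0, pen down
REPEAT 4 [
  -- iteration 1/4 --
  FD 1: (0,0) -> (1,0) [heading=0, draw]
  FD 10: (1,0) -> (11,0) [heading=0, draw]
  RT 30: heading 0 -> 330
  -- iteration 2/4 --
  FD 1: (11,0) -> (11.866,-0.5) [heading=330, draw]
  FD 10: (11.866,-0.5) -> (20.526,-5.5) [heading=330, draw]
  RT 30: heading 330 -> 300
  -- iteration 3/4 --
  FD 1: (20.526,-5.5) -> (21.026,-6.366) [heading=300, draw]
  FD 10: (21.026,-6.366) -> (26.026,-15.026) [heading=300, draw]
  RT 30: heading 300 -> 270
  -- iteration 4/4 --
  FD 1: (26.026,-15.026) -> (26.026,-16.026) [heading=270, draw]
  FD 10: (26.026,-16.026) -> (26.026,-26.026) [heading=270, draw]
  RT 30: heading 270 -> 240
]
FD 3: (26.026,-26.026) -> (24.526,-28.624) [heading=240, draw]
Final: pos=(24.526,-28.624), heading=240, 9 segment(s) drawn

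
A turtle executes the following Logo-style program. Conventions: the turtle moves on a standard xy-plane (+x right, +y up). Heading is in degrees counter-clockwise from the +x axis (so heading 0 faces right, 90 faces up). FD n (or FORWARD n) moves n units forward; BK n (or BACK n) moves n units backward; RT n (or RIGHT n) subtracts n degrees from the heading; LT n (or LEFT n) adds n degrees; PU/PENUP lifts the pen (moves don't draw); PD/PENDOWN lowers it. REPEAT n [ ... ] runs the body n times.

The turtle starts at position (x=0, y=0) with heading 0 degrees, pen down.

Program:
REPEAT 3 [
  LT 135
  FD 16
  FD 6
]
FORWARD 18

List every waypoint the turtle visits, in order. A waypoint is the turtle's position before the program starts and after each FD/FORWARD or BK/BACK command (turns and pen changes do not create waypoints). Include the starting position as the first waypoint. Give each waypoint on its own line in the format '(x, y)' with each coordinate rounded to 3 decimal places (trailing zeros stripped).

Answer: (0, 0)
(-11.314, 11.314)
(-15.556, 15.556)
(-15.556, -0.444)
(-15.556, -6.444)
(-4.243, 4.87)
(0, 9.113)
(12.728, 21.841)

Derivation:
Executing turtle program step by step:
Start: pos=(0,0), heading=0, pen down
REPEAT 3 [
  -- iteration 1/3 --
  LT 135: heading 0 -> 135
  FD 16: (0,0) -> (-11.314,11.314) [heading=135, draw]
  FD 6: (-11.314,11.314) -> (-15.556,15.556) [heading=135, draw]
  -- iteration 2/3 --
  LT 135: heading 135 -> 270
  FD 16: (-15.556,15.556) -> (-15.556,-0.444) [heading=270, draw]
  FD 6: (-15.556,-0.444) -> (-15.556,-6.444) [heading=270, draw]
  -- iteration 3/3 --
  LT 135: heading 270 -> 45
  FD 16: (-15.556,-6.444) -> (-4.243,4.87) [heading=45, draw]
  FD 6: (-4.243,4.87) -> (0,9.113) [heading=45, draw]
]
FD 18: (0,9.113) -> (12.728,21.841) [heading=45, draw]
Final: pos=(12.728,21.841), heading=45, 7 segment(s) drawn
Waypoints (8 total):
(0, 0)
(-11.314, 11.314)
(-15.556, 15.556)
(-15.556, -0.444)
(-15.556, -6.444)
(-4.243, 4.87)
(0, 9.113)
(12.728, 21.841)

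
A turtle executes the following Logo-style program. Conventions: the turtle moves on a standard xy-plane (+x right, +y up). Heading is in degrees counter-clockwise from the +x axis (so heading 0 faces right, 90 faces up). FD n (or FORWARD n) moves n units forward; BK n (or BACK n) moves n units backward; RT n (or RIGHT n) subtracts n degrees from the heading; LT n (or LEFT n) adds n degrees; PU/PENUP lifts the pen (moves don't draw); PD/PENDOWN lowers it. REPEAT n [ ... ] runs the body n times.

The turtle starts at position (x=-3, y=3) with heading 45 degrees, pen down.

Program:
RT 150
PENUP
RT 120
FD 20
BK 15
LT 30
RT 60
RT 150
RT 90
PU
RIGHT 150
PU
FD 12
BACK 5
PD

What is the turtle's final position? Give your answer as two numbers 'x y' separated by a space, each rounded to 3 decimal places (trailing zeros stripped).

Answer: -4.724 13.297

Derivation:
Executing turtle program step by step:
Start: pos=(-3,3), heading=45, pen down
RT 150: heading 45 -> 255
PU: pen up
RT 120: heading 255 -> 135
FD 20: (-3,3) -> (-17.142,17.142) [heading=135, move]
BK 15: (-17.142,17.142) -> (-6.536,6.536) [heading=135, move]
LT 30: heading 135 -> 165
RT 60: heading 165 -> 105
RT 150: heading 105 -> 315
RT 90: heading 315 -> 225
PU: pen up
RT 150: heading 225 -> 75
PU: pen up
FD 12: (-6.536,6.536) -> (-3.43,18.127) [heading=75, move]
BK 5: (-3.43,18.127) -> (-4.724,13.297) [heading=75, move]
PD: pen down
Final: pos=(-4.724,13.297), heading=75, 0 segment(s) drawn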